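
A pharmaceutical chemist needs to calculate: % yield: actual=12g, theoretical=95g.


% yield = actual/theoretical × 100
= 12/95 × 100
= 12.63%

12.63%


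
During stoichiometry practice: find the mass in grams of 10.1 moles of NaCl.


M(NaCl) = 58.44 g/mol
mass = n × M = 10.1 × 58.44 = 590.24 g

590.24 g


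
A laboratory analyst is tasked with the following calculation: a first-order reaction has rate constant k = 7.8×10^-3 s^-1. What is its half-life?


t½ = ln2/k = 0.693147/(7.8×10^-3 s^-1)
= 88.87 s

88.87 s


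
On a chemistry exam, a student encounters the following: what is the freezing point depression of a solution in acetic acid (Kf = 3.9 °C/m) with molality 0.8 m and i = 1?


ΔTf = Kf × m × i
= 3.9 × 0.8 × 1
= 3.12 °C

3.12 °C


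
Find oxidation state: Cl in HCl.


halide: -1
Oxidation number: -1

-1


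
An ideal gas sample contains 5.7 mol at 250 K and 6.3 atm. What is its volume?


PV = nRT  (R = 0.08206 L·atm/(mol·K))
V = nRT/P = 5.7×0.08206×250/6.3
= 18.561 L

18.561 L


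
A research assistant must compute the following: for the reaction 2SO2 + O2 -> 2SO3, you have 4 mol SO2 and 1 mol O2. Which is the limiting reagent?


Mole ratio available / coefficient:
  SO2: 4/2 = 2.000
  O2: 1/1 = 1.000
Smaller ratio is limiting.

O2


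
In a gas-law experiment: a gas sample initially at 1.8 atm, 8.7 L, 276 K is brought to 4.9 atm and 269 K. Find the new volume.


P1V1/T1 = P2V2/T2
V2 = P1V1T2/(T1P2)
= 1.8×8.7×269/(276×4.9)
= 3.115 L

3.115 L


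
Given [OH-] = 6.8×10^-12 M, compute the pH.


pOH = -log10([OH-]) = -log10(6.8×10^-12)
= 12 - log10(6.8) = 11.17
pH = 14 - pOH = 14 - 11.17 = 2.83

2.83


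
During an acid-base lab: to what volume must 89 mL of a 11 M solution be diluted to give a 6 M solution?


C1V1 = C2V2
11 × 89 = 6 × V2
V2 = 979/6 = 163.17 mL

163.17 mL


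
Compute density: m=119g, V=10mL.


ρ = mass/volume
= 119/10
= 11.9 g/mL

11.9 g/mL


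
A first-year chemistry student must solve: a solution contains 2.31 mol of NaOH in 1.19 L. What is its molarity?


M = n/V = 2.31/1.19 = 1.941 mol/L

1.941 M


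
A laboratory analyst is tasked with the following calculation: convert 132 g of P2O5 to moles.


M(P2O5) = 141.94 g/mol
n = mass/M = 132/141.94 = 0.93 mol

0.93 mol


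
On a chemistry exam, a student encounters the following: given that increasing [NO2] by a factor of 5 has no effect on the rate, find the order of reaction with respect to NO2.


rate ∝ [NO2]^n
rate ∝ [NO2]^0
Order in NO2: 0

0


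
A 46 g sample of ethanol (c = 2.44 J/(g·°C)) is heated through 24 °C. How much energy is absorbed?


q = mcΔT = 46 × 2.44 × 24
= 2693.76 J

2693.76 J


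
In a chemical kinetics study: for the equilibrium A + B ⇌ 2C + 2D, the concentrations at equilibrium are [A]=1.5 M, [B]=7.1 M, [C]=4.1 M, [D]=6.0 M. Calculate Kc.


Kc = [C]^2[D]^2/([A][B])
= (4.1^2 × 6.0^2)/(1.5^1 × 7.1^1)
= 605.16/10.65
= 56.82

56.82


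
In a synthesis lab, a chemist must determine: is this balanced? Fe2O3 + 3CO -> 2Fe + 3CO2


Equation: Fe2O3 + 3CO -> 2Fe + 3CO2
Check atoms: C: 3=3, Fe: 2=2, O: 6=6
Balanced

Yes, balanced


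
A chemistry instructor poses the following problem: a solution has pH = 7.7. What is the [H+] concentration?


[H+] = 10^(-pH) = 10^(-7.7)
= 2.0×10^-8 M

2.0×10^-8 M


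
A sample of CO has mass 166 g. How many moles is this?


M(CO) = 28.01 g/mol
n = mass/M = 166/28.01 = 5.9265 mol

5.9265 mol


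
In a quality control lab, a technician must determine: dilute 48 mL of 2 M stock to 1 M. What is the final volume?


C1V1 = C2V2
2 × 48 = 1 × V2
V2 = 96/1 = 96.0 mL

96.0 mL


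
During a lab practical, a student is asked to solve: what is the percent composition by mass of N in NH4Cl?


M(NH4Cl) = 1×14.01 + 4×1.008 + 1×35.45 = 53.492 g/mol
Mass of N = 1 × 14.01 = 14.01 g/mol
% N = 14.01/53.492 × 100 = 26.19%

26.19%


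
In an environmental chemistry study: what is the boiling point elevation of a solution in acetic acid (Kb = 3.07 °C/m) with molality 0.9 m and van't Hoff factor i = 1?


ΔTb = Kb × m × i
= 3.07 × 0.9 × 1
= 2.763 °C

2.763 °C


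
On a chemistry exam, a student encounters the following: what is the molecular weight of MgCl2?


M(MgCl2) = 1×24.31 + 2×35.45
= 24.31 + 70.9
= 95.21 g/mol

95.21 g/mol


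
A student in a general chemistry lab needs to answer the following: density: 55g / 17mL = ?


ρ = mass/volume
= 55/17
= 3.235 g/mL

3.235 g/mL


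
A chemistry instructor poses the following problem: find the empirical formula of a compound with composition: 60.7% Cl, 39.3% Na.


Assume 100 g sample. Moles of each element:
  Cl: 60.7/35.45 = 1.712 mol
  Na: 39.3/22.99 = 1.709 mol
Divide by smallest (1.709):
  Cl: 1.712/1.709 = 1.0
  Na: 1.709/1.709 = 1.0
Empirical formula: NaCl

NaCl


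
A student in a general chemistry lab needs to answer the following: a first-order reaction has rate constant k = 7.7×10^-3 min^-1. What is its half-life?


t½ = ln2/k = 0.693147/(7.7×10^-3 min^-1)
= 90.02 min

90.02 min


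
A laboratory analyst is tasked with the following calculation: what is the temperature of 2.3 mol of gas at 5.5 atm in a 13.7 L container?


PV = nRT  (R = 0.08206 L·atm/(mol·K))
T = PV/(nR) = 5.5×13.7/(2.3×0.08206)
= 75.35/0.188738
= 399.23 K

399.23 K


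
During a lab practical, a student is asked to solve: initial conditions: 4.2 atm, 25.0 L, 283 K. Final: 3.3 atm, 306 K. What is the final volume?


P1V1/T1 = P2V2/T2
V2 = P1V1T2/(T1P2)
= 4.2×25.0×306/(283×3.3)
= 34.404 L

34.404 L


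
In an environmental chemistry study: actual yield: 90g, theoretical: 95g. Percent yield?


% yield = actual/theoretical × 100
= 90/95 × 100
= 94.74%

94.74%


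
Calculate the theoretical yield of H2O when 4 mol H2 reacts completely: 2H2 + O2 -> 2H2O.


Mole ratio H2O:H2 = 2:2
n(H2O) = 4 × 2/2 = 4.000 mol
mass = 4.000 × 18.02 = 72.08 g

72.08 g


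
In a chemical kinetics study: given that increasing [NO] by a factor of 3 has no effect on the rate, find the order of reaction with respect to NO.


rate ∝ [NO]^n
rate ∝ [NO]^0
Order in NO: 0

0


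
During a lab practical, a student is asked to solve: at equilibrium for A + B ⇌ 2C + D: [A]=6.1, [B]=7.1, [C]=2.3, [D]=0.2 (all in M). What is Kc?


Kc = [C]^2[D]/([A][B])
= (2.3^2 × 0.2^1)/(6.1^1 × 7.1^1)
= 1.058/43.31
= 0.02443

0.02443


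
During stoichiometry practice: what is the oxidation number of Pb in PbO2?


x + 2(-2) = 0, so x = +4
Oxidation number: +4

+4


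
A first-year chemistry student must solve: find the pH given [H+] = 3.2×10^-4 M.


pH = -log10([H+]) = -log10(3.2×10^-4)
= 4 - log10(3.2)
= 4 - 0.51
= 3.49

3.49


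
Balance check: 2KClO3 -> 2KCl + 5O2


Equation: 2KClO3 -> 2KCl + 5O2
Check atoms: Cl: 2=2, K: 2=2, O: 6≠10
Not balanced

No, not balanced


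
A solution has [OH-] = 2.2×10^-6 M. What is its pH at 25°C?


pOH = -log10([OH-]) = -log10(2.2×10^-6)
= 6 - log10(2.2) = 5.66
pH = 14 - pOH = 14 - 5.66 = 8.34

8.34


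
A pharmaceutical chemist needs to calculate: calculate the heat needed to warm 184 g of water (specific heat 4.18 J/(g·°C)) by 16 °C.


q = mcΔT = 184 × 4.18 × 16
= 12305.92 J

12305.92 J


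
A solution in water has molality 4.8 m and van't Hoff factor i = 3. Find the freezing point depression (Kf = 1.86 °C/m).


ΔTf = Kf × m × i
= 1.86 × 4.8 × 3
= 26.784 °C

26.784 °C


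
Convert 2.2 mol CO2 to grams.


M(CO2) = 44.01 g/mol
mass = n × M = 2.2 × 44.01 = 96.82 g

96.82 g


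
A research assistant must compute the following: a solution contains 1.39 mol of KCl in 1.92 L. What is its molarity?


M = n/V = 1.39/1.92 = 0.724 mol/L

0.724 M


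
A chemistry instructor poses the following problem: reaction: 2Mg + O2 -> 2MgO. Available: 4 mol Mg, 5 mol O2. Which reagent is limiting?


Mole ratio available / coefficient:
  Mg: 4/2 = 2.000
  O2: 5/1 = 5.000
Smaller ratio is limiting.

Mg


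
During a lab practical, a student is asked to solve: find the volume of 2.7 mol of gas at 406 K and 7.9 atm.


PV = nRT  (R = 0.08206 L·atm/(mol·K))
V = nRT/P = 2.7×0.08206×406/7.9
= 11.387 L

11.387 L


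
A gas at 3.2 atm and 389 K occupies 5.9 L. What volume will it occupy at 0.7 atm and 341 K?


P1V1/T1 = P2V2/T2
V2 = P1V1T2/(T1P2)
= 3.2×5.9×341/(389×0.7)
= 23.643 L

23.643 L


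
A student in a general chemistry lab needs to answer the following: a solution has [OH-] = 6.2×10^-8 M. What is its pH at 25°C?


pOH = -log10([OH-]) = -log10(6.2×10^-8)
= 8 - log10(6.2) = 7.21
pH = 14 - pOH = 14 - 7.21 = 6.79

6.79


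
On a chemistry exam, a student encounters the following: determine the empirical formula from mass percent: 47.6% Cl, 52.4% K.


Assume 100 g sample. Moles of each element:
  Cl: 47.6/35.45 = 1.343 mol
  K: 52.4/39.1 = 1.34 mol
Divide by smallest (1.34):
  Cl: 1.343/1.34 = 1.0
  K: 1.34/1.34 = 1.0
Empirical formula: KCl

KCl


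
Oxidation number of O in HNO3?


O is usually -2
Oxidation number: -2

-2


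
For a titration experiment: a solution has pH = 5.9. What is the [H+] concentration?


[H+] = 10^(-pH) = 10^(-5.9)
= 1.26×10^-6 M

1.26×10^-6 M


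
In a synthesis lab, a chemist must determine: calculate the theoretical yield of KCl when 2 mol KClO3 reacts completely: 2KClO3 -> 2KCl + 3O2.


Mole ratio KCl:KClO3 = 2:2
n(KCl) = 2 × 2/2 = 2.000 mol
mass = 2.000 × 74.55 = 149.1 g

149.1 g


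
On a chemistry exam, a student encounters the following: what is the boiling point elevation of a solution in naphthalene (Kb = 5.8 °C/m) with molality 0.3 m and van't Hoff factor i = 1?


ΔTb = Kb × m × i
= 5.8 × 0.3 × 1
= 1.74 °C

1.74 °C


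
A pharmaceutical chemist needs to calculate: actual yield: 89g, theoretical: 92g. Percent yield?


% yield = actual/theoretical × 100
= 89/92 × 100
= 96.74%

96.74%


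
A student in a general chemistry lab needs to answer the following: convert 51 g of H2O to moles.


M(H2O) = 18.02 g/mol
n = mass/M = 51/18.02 = 2.8302 mol

2.8302 mol


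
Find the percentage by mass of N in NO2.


M(NO2) = 1×14.01 + 2×16.0 = 46.01 g/mol
Mass of N = 1 × 14.01 = 14.01 g/mol
% N = 14.01/46.01 × 100 = 30.45%

30.45%


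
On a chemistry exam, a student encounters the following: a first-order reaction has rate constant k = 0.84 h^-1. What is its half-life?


t½ = ln2/k = 0.693147/(0.84 h^-1)
= 0.8252 h

0.8252 h


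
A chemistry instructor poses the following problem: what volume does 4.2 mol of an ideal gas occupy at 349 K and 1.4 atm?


PV = nRT  (R = 0.08206 L·atm/(mol·K))
V = nRT/P = 4.2×0.08206×349/1.4
= 85.917 L

85.917 L


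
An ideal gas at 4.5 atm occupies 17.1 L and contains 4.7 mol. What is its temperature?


PV = nRT  (R = 0.08206 L·atm/(mol·K))
T = PV/(nR) = 4.5×17.1/(4.7×0.08206)
= 76.95/0.385682
= 199.52 K

199.52 K


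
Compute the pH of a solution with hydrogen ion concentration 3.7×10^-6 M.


pH = -log10([H+]) = -log10(3.7×10^-6)
= 6 - log10(3.7)
= 6 - 0.57
= 5.43

5.43


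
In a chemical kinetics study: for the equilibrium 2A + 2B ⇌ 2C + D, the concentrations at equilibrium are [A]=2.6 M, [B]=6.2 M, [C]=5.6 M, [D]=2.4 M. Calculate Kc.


Kc = [C]^2[D]/([A]^2[B]^2)
= (5.6^2 × 2.4^1)/(2.6^2 × 6.2^2)
= 75.264/259.8544
= 0.2896

0.2896


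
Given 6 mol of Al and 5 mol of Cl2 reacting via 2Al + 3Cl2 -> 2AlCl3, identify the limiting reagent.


Mole ratio available / coefficient:
  Al: 6/2 = 3.000
  Cl2: 5/3 = 1.667
Smaller ratio is limiting.

Cl2


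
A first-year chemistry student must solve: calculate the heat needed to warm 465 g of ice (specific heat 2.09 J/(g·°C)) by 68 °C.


q = mcΔT = 465 × 2.09 × 68
= 66085.80 J

66085.80 J


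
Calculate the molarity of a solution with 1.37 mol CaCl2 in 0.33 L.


M = n/V = 1.37/0.33 = 4.152 mol/L

4.152 M


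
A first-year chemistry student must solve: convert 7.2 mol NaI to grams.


M(NaI) = 149.89 g/mol
mass = n × M = 7.2 × 149.89 = 1079.21 g

1079.21 g


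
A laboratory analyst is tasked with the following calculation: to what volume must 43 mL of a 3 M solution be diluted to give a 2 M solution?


C1V1 = C2V2
3 × 43 = 2 × V2
V2 = 129/2 = 64.5 mL

64.5 mL


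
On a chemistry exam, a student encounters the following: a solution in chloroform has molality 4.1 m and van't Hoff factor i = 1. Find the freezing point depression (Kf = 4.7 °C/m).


ΔTf = Kf × m × i
= 4.7 × 4.1 × 1
= 19.27 °C

19.27 °C


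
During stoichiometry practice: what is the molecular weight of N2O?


M(N2O) = 2×14.01 + 1×16.0
= 28.02 + 16.0
= 44.02 g/mol

44.02 g/mol


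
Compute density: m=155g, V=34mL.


ρ = mass/volume
= 155/34
= 4.559 g/mL

4.559 g/mL


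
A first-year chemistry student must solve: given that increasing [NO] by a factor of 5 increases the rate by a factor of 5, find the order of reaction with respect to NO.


rate ∝ [NO]^n
5^n = 5 → n = 1
Order in NO: 1

1


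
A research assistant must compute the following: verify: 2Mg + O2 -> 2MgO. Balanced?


Equation: 2Mg + O2 -> 2MgO
Check atoms: Mg: 2=2, O: 2=2
Balanced

Yes, balanced


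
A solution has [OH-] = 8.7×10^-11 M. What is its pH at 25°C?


pOH = -log10([OH-]) = -log10(8.7×10^-11)
= 11 - log10(8.7) = 10.06
pH = 14 - pOH = 14 - 10.06 = 3.94

3.94


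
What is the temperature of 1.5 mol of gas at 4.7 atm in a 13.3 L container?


PV = nRT  (R = 0.08206 L·atm/(mol·K))
T = PV/(nR) = 4.7×13.3/(1.5×0.08206)
= 62.51/0.123090
= 507.84 K

507.84 K


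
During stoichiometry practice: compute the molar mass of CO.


M(CO) = 1×12.01 + 1×16.0
= 12.01 + 16.0
= 28.01 g/mol

28.01 g/mol


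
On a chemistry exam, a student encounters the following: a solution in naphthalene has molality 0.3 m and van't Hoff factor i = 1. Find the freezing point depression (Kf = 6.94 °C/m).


ΔTf = Kf × m × i
= 6.94 × 0.3 × 1
= 2.082 °C

2.082 °C


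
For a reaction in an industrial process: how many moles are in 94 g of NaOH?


M(NaOH) = 40.0 g/mol
n = mass/M = 94/40.0 = 2.35 mol

2.35 mol


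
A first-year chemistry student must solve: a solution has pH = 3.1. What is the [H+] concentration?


[H+] = 10^(-pH) = 10^(-3.1)
= 7.94×10^-4 M

7.94×10^-4 M


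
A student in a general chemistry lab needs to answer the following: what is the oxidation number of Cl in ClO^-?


x + (-2) = -1, so x = +1
Oxidation number: +1

+1


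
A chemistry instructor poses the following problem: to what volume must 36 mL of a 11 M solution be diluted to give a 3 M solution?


C1V1 = C2V2
11 × 36 = 3 × V2
V2 = 396/3 = 132.0 mL

132.0 mL


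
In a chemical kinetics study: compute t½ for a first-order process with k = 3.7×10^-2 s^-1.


t½ = ln2/k = 0.693147/(3.7×10^-2 s^-1)
= 18.73 s

18.73 s


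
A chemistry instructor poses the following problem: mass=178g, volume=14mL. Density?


ρ = mass/volume
= 178/14
= 12.714 g/mL

12.714 g/mL


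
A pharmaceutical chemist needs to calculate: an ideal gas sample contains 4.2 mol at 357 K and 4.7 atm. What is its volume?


PV = nRT  (R = 0.08206 L·atm/(mol·K))
V = nRT/P = 4.2×0.08206×357/4.7
= 26.179 L

26.179 L


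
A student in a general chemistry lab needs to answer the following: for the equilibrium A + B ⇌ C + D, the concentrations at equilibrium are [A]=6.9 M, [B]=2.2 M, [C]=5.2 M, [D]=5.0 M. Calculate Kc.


Kc = [C][D]/([A][B])
= (5.2^1 × 5.0^1)/(6.9^1 × 2.2^1)
= 26/15.18
= 1.713

1.713


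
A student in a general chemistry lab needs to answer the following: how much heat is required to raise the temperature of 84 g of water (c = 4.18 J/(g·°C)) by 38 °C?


q = mcΔT = 84 × 4.18 × 38
= 13342.56 J

13342.56 J


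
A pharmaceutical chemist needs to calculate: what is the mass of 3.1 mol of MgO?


M(MgO) = 40.31 g/mol
mass = n × M = 3.1 × 40.31 = 124.96 g

124.96 g


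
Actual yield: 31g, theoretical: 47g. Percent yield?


% yield = actual/theoretical × 100
= 31/47 × 100
= 65.96%

65.96%


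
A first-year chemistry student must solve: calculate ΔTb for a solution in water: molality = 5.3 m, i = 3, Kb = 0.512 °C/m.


ΔTb = Kb × m × i
= 0.512 × 5.3 × 3
= 8.1408 °C

8.1408 °C


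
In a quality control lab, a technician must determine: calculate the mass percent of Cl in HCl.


M(HCl) = 1×1.008 + 1×35.45 = 36.458 g/mol
Mass of Cl = 1 × 35.45 = 35.45 g/mol
% Cl = 35.45/36.458 × 100 = 97.24%

97.24%


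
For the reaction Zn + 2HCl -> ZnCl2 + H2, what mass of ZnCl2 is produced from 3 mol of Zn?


Mole ratio ZnCl2:Zn = 1:1
n(ZnCl2) = 3 × 1/1 = 3.000 mol
mass = 3.000 × 136.28 = 408.84 g

408.84 g


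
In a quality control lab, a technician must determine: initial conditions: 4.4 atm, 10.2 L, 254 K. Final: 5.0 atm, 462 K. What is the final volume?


P1V1/T1 = P2V2/T2
V2 = P1V1T2/(T1P2)
= 4.4×10.2×462/(254×5.0)
= 16.326 L

16.326 L


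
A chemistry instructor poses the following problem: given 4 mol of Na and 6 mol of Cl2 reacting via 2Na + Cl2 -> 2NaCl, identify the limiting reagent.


Mole ratio available / coefficient:
  Na: 4/2 = 2.000
  Cl2: 6/1 = 6.000
Smaller ratio is limiting.

Na


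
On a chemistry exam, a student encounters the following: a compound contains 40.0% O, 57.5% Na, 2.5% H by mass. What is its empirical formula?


Assume 100 g sample. Moles of each element:
  O: 40.0/16.0 = 2.5 mol
  Na: 57.5/22.99 = 2.501 mol
  H: 2.5/1.008 = 2.48 mol
Divide by smallest (2.48):
  O: 2.5/2.48 = 1.01
  Na: 2.501/2.48 = 1.01
  H: 2.48/2.48 = 1.0
Empirical formula: NaOH

NaOH


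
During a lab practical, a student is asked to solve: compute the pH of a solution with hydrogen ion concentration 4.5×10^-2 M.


pH = -log10([H+]) = -log10(4.5×10^-2)
= 2 - log10(4.5)
= 2 - 0.65
= 1.35

1.35


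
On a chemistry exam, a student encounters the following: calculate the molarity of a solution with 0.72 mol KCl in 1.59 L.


M = n/V = 0.72/1.59 = 0.453 mol/L

0.453 M


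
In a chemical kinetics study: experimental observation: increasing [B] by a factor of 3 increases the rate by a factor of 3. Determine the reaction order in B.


rate ∝ [B]^n
3^n = 3 → n = 1
Order in B: 1

1


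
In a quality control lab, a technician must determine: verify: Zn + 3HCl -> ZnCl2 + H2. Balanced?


Equation: Zn + 3HCl -> ZnCl2 + H2
Check atoms: Cl: 3≠2, H: 3≠2, Zn: 1=1
Not balanced

No, not balanced


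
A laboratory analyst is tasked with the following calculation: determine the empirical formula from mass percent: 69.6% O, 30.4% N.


Assume 100 g sample. Moles of each element:
  O: 69.6/16.0 = 4.35 mol
  N: 30.4/14.01 = 2.17 mol
Divide by smallest (2.17):
  O: 4.35/2.17 = 2.0
  N: 2.17/2.17 = 1.0
Empirical formula: NO2

NO2


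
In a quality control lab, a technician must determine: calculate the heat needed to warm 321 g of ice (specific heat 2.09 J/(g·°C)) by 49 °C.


q = mcΔT = 321 × 2.09 × 49
= 32873.61 J

32873.61 J


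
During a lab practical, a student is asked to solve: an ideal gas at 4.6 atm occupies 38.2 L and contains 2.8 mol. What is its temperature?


PV = nRT  (R = 0.08206 L·atm/(mol·K))
T = PV/(nR) = 4.6×38.2/(2.8×0.08206)
= 175.72/0.229768
= 764.77 K

764.77 K


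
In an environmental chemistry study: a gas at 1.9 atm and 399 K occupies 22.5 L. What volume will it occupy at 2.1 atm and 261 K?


P1V1/T1 = P2V2/T2
V2 = P1V1T2/(T1P2)
= 1.9×22.5×261/(399×2.1)
= 13.316 L

13.316 L


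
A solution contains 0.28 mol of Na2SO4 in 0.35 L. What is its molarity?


M = n/V = 0.28/0.35 = 0.800 mol/L

0.800 M


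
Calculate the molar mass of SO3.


M(SO3) = 1×32.07 + 3×16.0
= 32.07 + 48.0
= 80.07 g/mol

80.07 g/mol


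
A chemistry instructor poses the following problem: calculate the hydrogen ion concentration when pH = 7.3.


[H+] = 10^(-pH) = 10^(-7.3)
= 5.01×10^-8 M

5.01×10^-8 M


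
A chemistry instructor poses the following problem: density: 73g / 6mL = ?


ρ = mass/volume
= 73/6
= 12.167 g/mL

12.167 g/mL


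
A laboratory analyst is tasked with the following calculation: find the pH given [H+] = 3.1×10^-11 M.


pH = -log10([H+]) = -log10(3.1×10^-11)
= 11 - log10(3.1)
= 11 - 0.49
= 10.51

10.51


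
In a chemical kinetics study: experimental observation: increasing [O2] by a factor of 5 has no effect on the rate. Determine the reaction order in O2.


rate ∝ [O2]^n
rate ∝ [O2]^0
Order in O2: 0

0


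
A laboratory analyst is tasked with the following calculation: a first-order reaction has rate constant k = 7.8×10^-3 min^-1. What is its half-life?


t½ = ln2/k = 0.693147/(7.8×10^-3 min^-1)
= 88.87 min

88.87 min


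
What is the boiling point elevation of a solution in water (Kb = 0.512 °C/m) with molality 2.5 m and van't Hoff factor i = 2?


ΔTb = Kb × m × i
= 0.512 × 2.5 × 2
= 2.56 °C

2.56 °C


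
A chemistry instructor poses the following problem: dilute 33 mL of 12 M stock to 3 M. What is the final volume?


C1V1 = C2V2
12 × 33 = 3 × V2
V2 = 396/3 = 132.0 mL

132.0 mL


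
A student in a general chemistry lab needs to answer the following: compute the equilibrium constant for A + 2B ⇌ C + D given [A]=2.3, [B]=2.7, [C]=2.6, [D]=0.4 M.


Kc = [C][D]/([A][B]^2)
= (2.6^1 × 0.4^1)/(2.3^1 × 2.7^2)
= 1.04/16.767
= 0.06203

0.06203


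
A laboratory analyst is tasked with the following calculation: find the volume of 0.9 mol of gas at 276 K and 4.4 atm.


PV = nRT  (R = 0.08206 L·atm/(mol·K))
V = nRT/P = 0.9×0.08206×276/4.4
= 4.633 L

4.633 L


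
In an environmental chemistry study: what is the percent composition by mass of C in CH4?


M(CH4) = 1×12.01 + 4×1.008 = 16.042 g/mol
Mass of C = 1 × 12.01 = 12.01 g/mol
% C = 12.01/16.042 × 100 = 74.87%

74.87%


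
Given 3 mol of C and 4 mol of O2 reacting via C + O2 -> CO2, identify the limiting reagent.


Mole ratio available / coefficient:
  C: 3/1 = 3.000
  O2: 4/1 = 4.000
Smaller ratio is limiting.

C


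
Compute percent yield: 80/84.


% yield = actual/theoretical × 100
= 80/84 × 100
= 95.24%

95.24%


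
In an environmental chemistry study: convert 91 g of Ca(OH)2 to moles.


M(Ca(OH)2) = 74.1 g/mol
n = mass/M = 91/74.1 = 1.2281 mol

1.2281 mol


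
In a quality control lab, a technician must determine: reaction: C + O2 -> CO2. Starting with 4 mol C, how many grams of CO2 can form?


Mole ratio CO2:C = 1:1
n(CO2) = 4 × 1/1 = 4.000 mol
mass = 4.000 × 44.01 = 176.04 g

176.04 g


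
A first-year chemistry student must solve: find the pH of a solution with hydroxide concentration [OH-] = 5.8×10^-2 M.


pOH = -log10([OH-]) = -log10(5.8×10^-2)
= 2 - log10(5.8) = 1.24
pH = 14 - pOH = 14 - 1.24 = 12.76

12.76


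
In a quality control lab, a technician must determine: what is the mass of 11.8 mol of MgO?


M(MgO) = 40.31 g/mol
mass = n × M = 11.8 × 40.31 = 475.66 g

475.66 g


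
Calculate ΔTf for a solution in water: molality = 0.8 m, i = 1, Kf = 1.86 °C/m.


ΔTf = Kf × m × i
= 1.86 × 0.8 × 1
= 1.488 °C

1.488 °C


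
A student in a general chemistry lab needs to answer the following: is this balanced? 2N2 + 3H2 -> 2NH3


Equation: 2N2 + 3H2 -> 2NH3
Check atoms: H: 6=6, N: 4≠2
Not balanced

No, not balanced


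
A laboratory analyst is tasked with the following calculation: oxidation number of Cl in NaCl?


halide: -1
Oxidation number: -1

-1


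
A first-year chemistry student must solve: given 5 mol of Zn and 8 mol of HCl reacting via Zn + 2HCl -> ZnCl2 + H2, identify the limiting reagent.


Mole ratio available / coefficient:
  Zn: 5/1 = 5.000
  HCl: 8/2 = 4.000
Smaller ratio is limiting.

HCl


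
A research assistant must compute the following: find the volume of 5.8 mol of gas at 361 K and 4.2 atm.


PV = nRT  (R = 0.08206 L·atm/(mol·K))
V = nRT/P = 5.8×0.08206×361/4.2
= 40.909 L

40.909 L


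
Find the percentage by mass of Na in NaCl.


M(NaCl) = 1×22.99 + 1×35.45 = 58.44 g/mol
Mass of Na = 1 × 22.99 = 22.99 g/mol
% Na = 22.99/58.44 × 100 = 39.34%

39.34%


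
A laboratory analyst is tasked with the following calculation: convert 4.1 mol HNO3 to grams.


M(HNO3) = 63.02 g/mol
mass = n × M = 4.1 × 63.02 = 258.38 g

258.38 g


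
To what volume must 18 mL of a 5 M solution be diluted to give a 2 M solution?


C1V1 = C2V2
5 × 18 = 2 × V2
V2 = 90/2 = 45.0 mL

45.0 mL


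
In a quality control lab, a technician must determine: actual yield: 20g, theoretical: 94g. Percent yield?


% yield = actual/theoretical × 100
= 20/94 × 100
= 21.28%

21.28%


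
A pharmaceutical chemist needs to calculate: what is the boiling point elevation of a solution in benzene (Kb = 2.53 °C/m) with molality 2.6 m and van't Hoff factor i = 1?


ΔTb = Kb × m × i
= 2.53 × 2.6 × 1
= 6.578 °C

6.578 °C


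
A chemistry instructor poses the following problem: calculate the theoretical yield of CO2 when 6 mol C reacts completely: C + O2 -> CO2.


Mole ratio CO2:C = 1:1
n(CO2) = 6 × 1/1 = 6.000 mol
mass = 6.000 × 44.01 = 264.06 g

264.06 g


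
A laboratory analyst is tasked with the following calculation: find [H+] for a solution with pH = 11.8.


[H+] = 10^(-pH) = 10^(-11.8)
= 1.58×10^-12 M

1.58×10^-12 M


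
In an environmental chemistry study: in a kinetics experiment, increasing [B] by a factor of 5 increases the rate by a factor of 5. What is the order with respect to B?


rate ∝ [B]^n
5^n = 5 → n = 1
Order in B: 1

1


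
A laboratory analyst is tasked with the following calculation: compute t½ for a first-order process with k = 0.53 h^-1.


t½ = ln2/k = 0.693147/(0.53 h^-1)
= 1.308 h

1.308 h


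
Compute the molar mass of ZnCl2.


M(ZnCl2) = 1×65.38 + 2×35.45
= 65.38 + 70.9
= 136.28 g/mol

136.28 g/mol


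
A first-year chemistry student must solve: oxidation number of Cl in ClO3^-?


x + 3(-2) = -1, so x = +5
Oxidation number: +5

+5


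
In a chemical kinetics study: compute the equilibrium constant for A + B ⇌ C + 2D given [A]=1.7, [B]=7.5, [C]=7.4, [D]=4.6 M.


Kc = [C][D]^2/([A][B])
= (7.4^1 × 4.6^2)/(1.7^1 × 7.5^1)
= 156.584/12.75
= 12.28

12.28


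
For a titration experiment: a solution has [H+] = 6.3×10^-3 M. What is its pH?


pH = -log10([H+]) = -log10(6.3×10^-3)
= 3 - log10(6.3)
= 3 - 0.8
= 2.2

2.2


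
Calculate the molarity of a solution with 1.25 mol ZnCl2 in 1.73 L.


M = n/V = 1.25/1.73 = 0.723 mol/L

0.723 M


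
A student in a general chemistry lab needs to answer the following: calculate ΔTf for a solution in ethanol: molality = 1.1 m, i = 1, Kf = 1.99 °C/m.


ΔTf = Kf × m × i
= 1.99 × 1.1 × 1
= 2.189 °C

2.189 °C


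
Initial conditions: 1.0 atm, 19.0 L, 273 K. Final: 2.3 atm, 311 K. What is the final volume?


P1V1/T1 = P2V2/T2
V2 = P1V1T2/(T1P2)
= 1.0×19.0×311/(273×2.3)
= 9.411 L

9.411 L


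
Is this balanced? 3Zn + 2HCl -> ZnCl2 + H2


Equation: 3Zn + 2HCl -> ZnCl2 + H2
Check atoms: Cl: 2=2, H: 2=2, Zn: 3≠1
Not balanced

No, not balanced


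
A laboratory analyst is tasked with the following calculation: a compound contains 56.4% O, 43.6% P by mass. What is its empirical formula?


Assume 100 g sample. Moles of each element:
  O: 56.4/16.0 = 3.525 mol
  P: 43.6/30.97 = 1.408 mol
Divide by smallest (1.408):
  O: 3.525/1.408 = 2.5
  P: 1.408/1.408 = 1.0
Multiply all ratios by 2 to obtain whole numbers.
Empirical formula: P2O5

P2O5


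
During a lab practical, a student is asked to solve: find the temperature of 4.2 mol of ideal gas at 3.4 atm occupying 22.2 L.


PV = nRT  (R = 0.08206 L·atm/(mol·K))
T = PV/(nR) = 3.4×22.2/(4.2×0.08206)
= 75.48/0.344652
= 219.00 K

219.00 K


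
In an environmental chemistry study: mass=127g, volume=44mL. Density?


ρ = mass/volume
= 127/44
= 2.886 g/mL

2.886 g/mL


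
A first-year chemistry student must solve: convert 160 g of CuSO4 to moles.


M(CuSO4) = 159.62 g/mol
n = mass/M = 160/159.62 = 1.0024 mol

1.0024 mol


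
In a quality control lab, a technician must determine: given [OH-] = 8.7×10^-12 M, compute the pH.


pOH = -log10([OH-]) = -log10(8.7×10^-12)
= 12 - log10(8.7) = 11.06
pH = 14 - pOH = 14 - 11.06 = 2.94

2.94


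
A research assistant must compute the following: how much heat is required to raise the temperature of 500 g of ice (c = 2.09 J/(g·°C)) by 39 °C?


q = mcΔT = 500 × 2.09 × 39
= 40755.00 J

40755.00 J


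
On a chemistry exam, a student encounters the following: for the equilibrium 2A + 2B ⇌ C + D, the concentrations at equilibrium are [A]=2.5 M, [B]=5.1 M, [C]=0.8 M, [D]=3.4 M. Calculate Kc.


Kc = [C][D]/([A]^2[B]^2)
= (0.8^1 × 3.4^1)/(2.5^2 × 5.1^2)
= 2.72/162.5625
= 0.01673

0.01673


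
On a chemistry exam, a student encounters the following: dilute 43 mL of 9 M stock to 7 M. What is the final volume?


C1V1 = C2V2
9 × 43 = 7 × V2
V2 = 387/7 = 55.29 mL

55.29 mL


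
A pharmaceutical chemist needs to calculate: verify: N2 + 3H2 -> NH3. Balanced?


Equation: N2 + 3H2 -> NH3
Check atoms: H: 6≠3, N: 2≠1
Not balanced

No, not balanced


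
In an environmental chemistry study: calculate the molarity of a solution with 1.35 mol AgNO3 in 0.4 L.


M = n/V = 1.35/0.4 = 3.375 mol/L

3.375 M


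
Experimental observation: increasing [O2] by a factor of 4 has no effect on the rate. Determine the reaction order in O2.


rate ∝ [O2]^n
rate ∝ [O2]^0
Order in O2: 0

0


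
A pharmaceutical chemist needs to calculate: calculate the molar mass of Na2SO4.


M(Na2SO4) = 2×22.99 + 1×32.07 + 4×16.0
= 45.98 + 32.07 + 64.0
= 142.05 g/mol

142.05 g/mol


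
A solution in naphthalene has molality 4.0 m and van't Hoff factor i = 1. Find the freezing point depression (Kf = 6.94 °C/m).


ΔTf = Kf × m × i
= 6.94 × 4.0 × 1
= 27.76 °C

27.76 °C


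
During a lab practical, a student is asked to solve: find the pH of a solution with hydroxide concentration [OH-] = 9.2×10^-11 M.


pOH = -log10([OH-]) = -log10(9.2×10^-11)
= 11 - log10(9.2) = 10.04
pH = 14 - pOH = 14 - 10.04 = 3.96

3.96


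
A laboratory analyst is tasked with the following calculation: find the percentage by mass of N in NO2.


M(NO2) = 1×14.01 + 2×16.0 = 46.01 g/mol
Mass of N = 1 × 14.01 = 14.01 g/mol
% N = 14.01/46.01 × 100 = 30.45%

30.45%


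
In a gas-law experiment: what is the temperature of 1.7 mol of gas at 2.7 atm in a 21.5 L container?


PV = nRT  (R = 0.08206 L·atm/(mol·K))
T = PV/(nR) = 2.7×21.5/(1.7×0.08206)
= 58.05/0.139502
= 416.12 K

416.12 K


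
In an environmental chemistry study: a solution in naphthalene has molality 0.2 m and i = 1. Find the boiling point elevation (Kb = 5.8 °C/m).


ΔTb = Kb × m × i
= 5.8 × 0.2 × 1
= 1.16 °C

1.16 °C


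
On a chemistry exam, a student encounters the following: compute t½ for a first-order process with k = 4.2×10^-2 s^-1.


t½ = ln2/k = 0.693147/(4.2×10^-2 s^-1)
= 16.50 s

16.50 s


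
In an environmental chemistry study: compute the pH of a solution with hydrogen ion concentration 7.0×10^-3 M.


pH = -log10([H+]) = -log10(7.0×10^-3)
= 3 - log10(7.0)
= 3 - 0.85
= 2.15

2.15


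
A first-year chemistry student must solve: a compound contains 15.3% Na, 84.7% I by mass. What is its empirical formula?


Assume 100 g sample. Moles of each element:
  Na: 15.3/22.99 = 0.666 mol
  I: 84.7/126.9 = 0.667 mol
Divide by smallest (0.666):
  Na: 0.666/0.666 = 1.0
  I: 0.667/0.666 = 1.0
Empirical formula: NaI

NaI


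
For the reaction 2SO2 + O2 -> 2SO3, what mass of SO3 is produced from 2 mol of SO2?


Mole ratio SO3:SO2 = 2:2
n(SO3) = 2 × 2/2 = 2.000 mol
mass = 2.000 × 80.07 = 160.14 g

160.14 g


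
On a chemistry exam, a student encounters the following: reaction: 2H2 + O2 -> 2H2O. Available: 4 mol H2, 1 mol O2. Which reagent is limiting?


Mole ratio available / coefficient:
  H2: 4/2 = 2.000
  O2: 1/1 = 1.000
Smaller ratio is limiting.

O2


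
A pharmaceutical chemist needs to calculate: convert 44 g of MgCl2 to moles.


M(MgCl2) = 95.21 g/mol
n = mass/M = 44/95.21 = 0.4621 mol

0.4621 mol


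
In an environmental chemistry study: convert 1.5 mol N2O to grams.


M(N2O) = 44.02 g/mol
mass = n × M = 1.5 × 44.02 = 66.03 g

66.03 g


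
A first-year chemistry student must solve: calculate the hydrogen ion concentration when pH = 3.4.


[H+] = 10^(-pH) = 10^(-3.4)
= 3.98×10^-4 M

3.98×10^-4 M


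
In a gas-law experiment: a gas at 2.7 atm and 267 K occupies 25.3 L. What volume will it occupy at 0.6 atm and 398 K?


P1V1/T1 = P2V2/T2
V2 = P1V1T2/(T1P2)
= 2.7×25.3×398/(267×0.6)
= 169.709 L

169.709 L


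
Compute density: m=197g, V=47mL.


ρ = mass/volume
= 197/47
= 4.191 g/mL

4.191 g/mL


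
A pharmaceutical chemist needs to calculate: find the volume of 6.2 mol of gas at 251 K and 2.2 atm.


PV = nRT  (R = 0.08206 L·atm/(mol·K))
V = nRT/P = 6.2×0.08206×251/2.2
= 58.046 L

58.046 L


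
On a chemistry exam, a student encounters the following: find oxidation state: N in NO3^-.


x + 3(-2) = -1, so x = +5
Oxidation number: +5

+5


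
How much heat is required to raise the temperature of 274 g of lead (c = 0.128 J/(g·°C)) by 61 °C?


q = mcΔT = 274 × 0.128 × 61
= 2139.39 J

2139.39 J


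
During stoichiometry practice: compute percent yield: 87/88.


% yield = actual/theoretical × 100
= 87/88 × 100
= 98.86%

98.86%


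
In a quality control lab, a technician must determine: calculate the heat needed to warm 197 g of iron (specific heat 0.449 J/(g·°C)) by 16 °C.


q = mcΔT = 197 × 0.449 × 16
= 1415.25 J

1415.25 J


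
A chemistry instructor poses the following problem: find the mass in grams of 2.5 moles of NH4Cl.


M(NH4Cl) = 53.49 g/mol
mass = n × M = 2.5 × 53.49 = 133.73 g

133.73 g


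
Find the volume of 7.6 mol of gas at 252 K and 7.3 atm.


PV = nRT  (R = 0.08206 L·atm/(mol·K))
V = nRT/P = 7.6×0.08206×252/7.3
= 21.529 L

21.529 L


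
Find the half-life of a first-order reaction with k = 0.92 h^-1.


t½ = ln2/k = 0.693147/(0.92 h^-1)
= 0.7534 h

0.7534 h


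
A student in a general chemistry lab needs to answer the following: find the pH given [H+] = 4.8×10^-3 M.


pH = -log10([H+]) = -log10(4.8×10^-3)
= 3 - log10(4.8)
= 3 - 0.68
= 2.32

2.32


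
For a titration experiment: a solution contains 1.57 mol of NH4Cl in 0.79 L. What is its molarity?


M = n/V = 1.57/0.79 = 1.987 mol/L

1.987 M


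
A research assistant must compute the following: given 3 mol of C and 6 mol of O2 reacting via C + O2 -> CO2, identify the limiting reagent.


Mole ratio available / coefficient:
  C: 3/1 = 3.000
  O2: 6/1 = 6.000
Smaller ratio is limiting.

C


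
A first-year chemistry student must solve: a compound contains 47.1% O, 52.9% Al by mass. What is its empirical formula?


Assume 100 g sample. Moles of each element:
  O: 47.1/16.0 = 2.944 mol
  Al: 52.9/26.98 = 1.961 mol
Divide by smallest (1.961):
  O: 2.944/1.961 = 1.5
  Al: 1.961/1.961 = 1.0
Multiply all ratios by 2 to obtain whole numbers.
Empirical formula: Al2O3

Al2O3


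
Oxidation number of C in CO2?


x + 2(-2) = 0, so x = +4
Oxidation number: +4

+4


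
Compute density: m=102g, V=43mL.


ρ = mass/volume
= 102/43
= 2.372 g/mL

2.372 g/mL


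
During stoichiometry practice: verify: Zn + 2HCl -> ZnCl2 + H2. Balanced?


Equation: Zn + 2HCl -> ZnCl2 + H2
Check atoms: Cl: 2=2, H: 2=2, Zn: 1=1
Balanced

Yes, balanced


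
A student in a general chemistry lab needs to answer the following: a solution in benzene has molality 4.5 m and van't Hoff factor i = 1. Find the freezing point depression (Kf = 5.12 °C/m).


ΔTf = Kf × m × i
= 5.12 × 4.5 × 1
= 23.04 °C

23.04 °C


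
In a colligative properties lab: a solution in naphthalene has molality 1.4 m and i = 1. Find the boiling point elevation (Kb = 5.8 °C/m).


ΔTb = Kb × m × i
= 5.8 × 1.4 × 1
= 8.12 °C

8.12 °C


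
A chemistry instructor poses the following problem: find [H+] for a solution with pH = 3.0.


[H+] = 10^(-pH) = 10^(-3.0)
= 1.0×10^-3 M

1.0×10^-3 M


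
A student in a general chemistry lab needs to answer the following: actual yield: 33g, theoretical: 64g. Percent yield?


% yield = actual/theoretical × 100
= 33/64 × 100
= 51.56%

51.56%


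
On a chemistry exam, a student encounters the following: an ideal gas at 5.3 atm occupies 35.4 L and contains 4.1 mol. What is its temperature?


PV = nRT  (R = 0.08206 L·atm/(mol·K))
T = PV/(nR) = 5.3×35.4/(4.1×0.08206)
= 187.62/0.336446
= 557.65 K

557.65 K


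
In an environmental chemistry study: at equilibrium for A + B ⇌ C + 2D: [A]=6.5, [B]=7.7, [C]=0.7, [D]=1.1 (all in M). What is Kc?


Kc = [C][D]^2/([A][B])
= (0.7^1 × 1.1^2)/(6.5^1 × 7.7^1)
= 0.847/50.05
= 0.01692

0.01692


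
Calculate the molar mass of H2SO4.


M(H2SO4) = 2×1.008 + 1×32.07 + 4×16.0
= 2.02 + 32.07 + 64.0
= 98.09 g/mol

98.09 g/mol


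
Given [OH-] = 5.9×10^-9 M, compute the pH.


pOH = -log10([OH-]) = -log10(5.9×10^-9)
= 9 - log10(5.9) = 8.23
pH = 14 - pOH = 14 - 8.23 = 5.77

5.77


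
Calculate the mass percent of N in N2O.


M(N2O) = 2×14.01 + 1×16.0 = 44.02 g/mol
Mass of N = 2 × 14.01 = 28.02 g/mol
% N = 28.02/44.02 × 100 = 63.65%

63.65%


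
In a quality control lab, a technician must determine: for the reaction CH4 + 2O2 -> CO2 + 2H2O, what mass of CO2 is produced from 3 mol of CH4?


Mole ratio CO2:CH4 = 1:1
n(CO2) = 3 × 1/1 = 3.000 mol
mass = 3.000 × 44.01 = 132.03 g

132.03 g


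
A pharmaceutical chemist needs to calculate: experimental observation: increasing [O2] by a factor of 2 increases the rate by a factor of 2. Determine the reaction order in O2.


rate ∝ [O2]^n
2^n = 2 → n = 1
Order in O2: 1

1


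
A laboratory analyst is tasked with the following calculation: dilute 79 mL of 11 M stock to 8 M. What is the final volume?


C1V1 = C2V2
11 × 79 = 8 × V2
V2 = 869/8 = 108.62 mL

108.62 mL


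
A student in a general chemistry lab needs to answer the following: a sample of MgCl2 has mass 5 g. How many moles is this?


M(MgCl2) = 95.21 g/mol
n = mass/M = 5/95.21 = 0.0525 mol

0.0525 mol


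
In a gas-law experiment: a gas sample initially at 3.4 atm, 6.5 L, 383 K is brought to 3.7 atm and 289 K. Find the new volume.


P1V1/T1 = P2V2/T2
V2 = P1V1T2/(T1P2)
= 3.4×6.5×289/(383×3.7)
= 4.507 L

4.507 L


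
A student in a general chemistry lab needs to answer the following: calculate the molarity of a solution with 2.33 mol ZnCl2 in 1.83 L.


M = n/V = 2.33/1.83 = 1.273 mol/L

1.273 M


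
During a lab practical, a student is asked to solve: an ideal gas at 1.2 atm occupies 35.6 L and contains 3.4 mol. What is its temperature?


PV = nRT  (R = 0.08206 L·atm/(mol·K))
T = PV/(nR) = 1.2×35.6/(3.4×0.08206)
= 42.72/0.279004
= 153.12 K

153.12 K


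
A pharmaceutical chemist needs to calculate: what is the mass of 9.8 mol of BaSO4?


M(BaSO4) = 233.4 g/mol
mass = n × M = 9.8 × 233.4 = 2287.32 g

2287.32 g


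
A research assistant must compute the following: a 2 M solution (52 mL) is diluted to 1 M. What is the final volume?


C1V1 = C2V2
2 × 52 = 1 × V2
V2 = 104/1 = 104.0 mL

104.0 mL


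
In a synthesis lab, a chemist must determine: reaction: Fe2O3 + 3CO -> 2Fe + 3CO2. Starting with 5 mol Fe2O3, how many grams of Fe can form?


Mole ratio Fe:Fe2O3 = 2:1
n(Fe) = 5 × 2/1 = 10.000 mol
mass = 10.000 × 55.85 = 558.5 g

558.5 g
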